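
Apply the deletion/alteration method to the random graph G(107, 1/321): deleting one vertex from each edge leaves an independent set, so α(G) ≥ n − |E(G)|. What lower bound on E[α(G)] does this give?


E[|E(G)|] = C(107, 2)·p = 5671 · (1/321) = 53/3.
E[α(G)] ≥ n − E[|E(G)|] = 107 − 53/3 = 268/3.
Numerically: ≈ 89.33333.
(This is only a lower bound; the true E[α(G)] may be larger.)

E[α(G)] ≥ 268/3 ≈ 89.33333.


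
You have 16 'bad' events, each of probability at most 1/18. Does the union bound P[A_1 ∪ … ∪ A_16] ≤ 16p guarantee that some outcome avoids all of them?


Union bound: P[∪_{i=1}^{16} A_i] ≤ Σ_i P[A_i] ≤ 16·p = 16·(1/18) = 8/9.
Numerically: 8/9 ≈ 0.888889.
Is 8/9 < 1? YES.
Since P[∪ A_i] ≤ 8/9 < 1, the complement has P[∩ A_i^c] ≥ 1 − 8/9 = 1/9 > 0, so some outcome avoids every A_i.

16·p = 8/9 ≈ 0.888889; existence CERTIFIED by the union bound.


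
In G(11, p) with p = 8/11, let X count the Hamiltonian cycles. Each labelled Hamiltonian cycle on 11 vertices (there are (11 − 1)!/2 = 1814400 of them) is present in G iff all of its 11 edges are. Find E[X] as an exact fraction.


K_11 has (11 − 1)!/2 = 1814400 labelled Hamiltonian cycles.
For each such Hamiltonian cycle H, let X_H = 1 if all 11 edges of H are present in G. Then P[X_H = 1] = p^{11} = (8/11)^{11} = 8589934592/285311670611.
By linearity of expectation: E[X] = Σ_H E[X_H] = 1814400 · p^{11} = 1814400 · 8589934592/285311670611 = 15585577323724800/285311670611.
Numerically: E[X] ≈ 54626.

E[X] = 1814400 · (8/11)^{11} = 15585577323724800/285311670611 ≈ 54626.


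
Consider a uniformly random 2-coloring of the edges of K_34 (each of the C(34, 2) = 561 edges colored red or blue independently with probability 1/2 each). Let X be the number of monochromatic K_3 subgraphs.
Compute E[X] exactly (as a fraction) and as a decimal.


Let X = Σ_S X_S over the C(34, 3) = 5984 subsets S of size 3, where X_S = 1 if the K_3 on S is monochromatic.
For a fixed S, the K_3 on S has C(3, 2) = 3 edges. P[all 3 edges red] = (1/2)^3, and likewise for blue, so P[monochromatic] = 2·(1/2)^3 = 2^{1 − 3} = 1/4.
By linearity: E[X] = C(34, 3) · 2^{1 − 3} = 5984 · 1/4 = 1496.
Numerically: E[X] ≈ 1496.0000.

E[X] = C(34,3)·2^(1−C(3,2)) = 1496 ≈ 1496.0000.


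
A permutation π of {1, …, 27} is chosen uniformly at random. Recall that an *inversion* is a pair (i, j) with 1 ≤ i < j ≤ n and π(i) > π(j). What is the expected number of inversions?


Write X = Σ X_I over the C(27, 2) = 351 pairs i < j, with X_I the indicator of one inversion.
There are 351 indicators.
For each fixed pair i < j, the values π(i) and π(j) are two distinct elements of {1, …, 27} in uniformly random order; by symmetry P[π(i) > π(j)] = 1/2.
By linearity: E[X] = 351 · (1/2) = C(27, 2) · (1/2) = 351/2 = 351/2 ≈ 175.50000.

E[X] = 351/2 = 175.50000.


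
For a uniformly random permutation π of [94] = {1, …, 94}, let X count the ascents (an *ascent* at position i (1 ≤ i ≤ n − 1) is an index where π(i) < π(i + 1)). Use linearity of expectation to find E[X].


Write X = Σ X_I over i = 1, …, 93, with X_I the indicator of one ascent.
There are 93 indicators.
For each fixed i, the pair (π(i), π(i+1)) is a uniformly random ordered pair of distinct values from {1, …, 94}; by symmetry P[π(i) < π(i+1)] = 1/2.
By linearity: E[X] = 93 · (1/2) = (94 − 1) · (1/2) = 93/2 ≈ 46.5000.

E[X] = 93/2 = 46.5000.


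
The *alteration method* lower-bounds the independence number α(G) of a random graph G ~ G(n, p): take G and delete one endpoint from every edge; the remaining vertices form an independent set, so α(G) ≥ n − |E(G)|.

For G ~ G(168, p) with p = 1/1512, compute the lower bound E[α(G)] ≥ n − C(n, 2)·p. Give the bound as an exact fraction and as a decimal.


E[|E(G)|] = C(168, 2)·p = 14028 · (1/1512) = 167/18.
E[α(G)] ≥ n − E[|E(G)|] = 168 − 167/18 = 2857/18.
Numerically: ≈ 158.722222.
(This is only a lower bound; the true E[α(G)] may be larger.)

E[α(G)] ≥ 2857/18 ≈ 158.722222.


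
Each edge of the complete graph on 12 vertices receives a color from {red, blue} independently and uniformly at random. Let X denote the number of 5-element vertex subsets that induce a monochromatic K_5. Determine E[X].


Let X = Σ_S X_S over the C(12, 5) = 792 subsets S of size 5, where X_S = 1 if the K_5 on S is monochromatic.
For a fixed S, the K_5 on S has C(5, 2) = 10 edges. P[all 10 edges red] = (1/2)^10, and likewise for blue, so P[monochromatic] = 2·(1/2)^10 = 2^{1 − 10} = 1/512.
By linearity of expectation: E[X] = C(12, 5) · 2^{1 − 10} = 792 · 1/512 = 99/64.
Numerically: E[X] ≈ 1.5469.

E[X] = C(12,5)·2^(1−C(5,2)) = 99/64 ≈ 1.5469.


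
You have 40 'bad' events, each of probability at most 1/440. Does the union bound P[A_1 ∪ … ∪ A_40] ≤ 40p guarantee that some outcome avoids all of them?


Union bound: P[∪_{i=1}^{40} A_i] ≤ Σ_i P[A_i] ≤ 40·p = 40·(1/440) = 1/11.
Numerically: 1/11 ≈ 0.09091.
Is 1/11 < 1? YES.
Since P[∪ A_i] ≤ 1/11 < 1, the complement has P[∩ A_i^c] ≥ 1 − 1/11 = 10/11 > 0, so some outcome avoids every A_i.

40·p = 1/11 ≈ 0.09091; existence CERTIFIED by the union bound.


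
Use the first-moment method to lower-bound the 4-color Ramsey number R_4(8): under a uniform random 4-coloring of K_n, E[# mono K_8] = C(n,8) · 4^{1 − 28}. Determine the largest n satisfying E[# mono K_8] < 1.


We need C(n, 8) · 4^{1 − 28} < 1, i.e. C(n, 8) < 4^{28 − 1} = 18014398509481984.
Check values of n near the boundary:
  n = 406: C(406, 8) = 17082453897995850; 17082453897995850 < 18014398509481984? YES
  n = 407: C(407, 8) = 17424959239309050; 17424959239309050 < 18014398509481984? YES
  n = 408: C(408, 8) = 17773458424095231; 17773458424095231 < 18014398509481984? YES
  n = 409: C(409, 8) = 18128041135797879; 18128041135797879 < 18014398509481984? NO
  n = 410: C(410, 8) = 18488798173326195; 18488798173326195 < 18014398509481984? NO
  n = 411: C(411, 8) = 18855821462126715; 18855821462126715 < 18014398509481984? NO
The largest n with C(n, 8) < 18014398509481984 is n = 408 (where E[X] = 17773458424095231/18014398509481984 ≈ 0.986625). Hence R_4(8) > 408, i.e. R_4(8) ≥ 409.

Largest n = 408; hence R_4(8) > 408.


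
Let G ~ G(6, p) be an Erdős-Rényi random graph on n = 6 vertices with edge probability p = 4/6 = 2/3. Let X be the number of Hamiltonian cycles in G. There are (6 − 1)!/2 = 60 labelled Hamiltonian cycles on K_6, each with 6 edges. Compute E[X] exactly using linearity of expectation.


K_6 has (6 − 1)!/2 = 60 labelled Hamiltonian cycles.
For each such Hamiltonian cycle H, let X_H = 1 if all 6 edges of H are present in G. Then P[X_H = 1] = p^{6} = (2/3)^{6} = 64/729.
By linearity of expectation: E[X] = Σ_H E[X_H] = 60 · p^{6} = 60 · 64/729 = 1280/243.
Numerically: E[X] ≈ 5.267.

E[X] = 60 · (2/3)^{6} = 1280/243 ≈ 5.267.


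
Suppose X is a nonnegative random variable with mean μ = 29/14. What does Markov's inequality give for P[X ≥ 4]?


μ = E[X] = 29/14, a = 4.
Markov: P[X ≥ 4] ≤ μ/a = (29/14)/4 = 29/56.
Numerically: ≈ 0.51786.
(Since a = 4 > μ = 2.07143, the bound 29/56 is < 1 and informative.)

P[X ≥ 4] ≤ 29/56 ≈ 0.51786.


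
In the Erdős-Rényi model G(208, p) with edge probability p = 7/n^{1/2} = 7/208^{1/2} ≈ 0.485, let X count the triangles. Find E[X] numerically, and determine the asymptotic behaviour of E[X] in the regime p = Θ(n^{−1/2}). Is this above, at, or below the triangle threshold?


Number of potential triangles: C(208, 3) = 1478256.
Each occurs with probability p³ ≈ (0.485)³ ≈ 1.14340e-01.
By linearity: E[X] = C(208, 3)·p³ ≈ 1478256 · 1.14340e-01 ≈ 169024.153.
Since α = 1/2 < 1, p = c/n^{1/2} ≫ 1/n is above the triangle threshold p ~ 1/n. Asymptotically E[X] ~ (c³/6)·n^{3(1−α)} = (7³/6)·n^{1.5} → ∞; triangles are abundant w.h.p.

E[X] ≈ 169024.153; in regime p = Θ(1/n^{1/2}) E[X] diverges (above the triangle threshold p ~ 1/n).


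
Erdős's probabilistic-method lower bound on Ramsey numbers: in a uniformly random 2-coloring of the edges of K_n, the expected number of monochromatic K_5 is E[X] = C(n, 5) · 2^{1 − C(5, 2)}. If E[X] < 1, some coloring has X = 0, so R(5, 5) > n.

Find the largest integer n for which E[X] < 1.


We need C(n, 5) · 2^{1 − 10} < 1, i.e. C(n, 5) < 2^{10 − 1} = 512.
Check values of n near the boundary:
  n = 6: C(6, 5) = 6; 6 < 512? YES
  n = 7: C(7, 5) = 21; 21 < 512? YES
  n = 8: C(8, 5) = 56; 56 < 512? YES
  n = 9: C(9, 5) = 126; 126 < 512? YES
  n = 10: C(10, 5) = 252; 252 < 512? YES
  n = 11: C(11, 5) = 462; 462 < 512? YES
  n = 12: C(12, 5) = 792; 792 < 512? NO
  n = 13: C(13, 5) = 1287; 1287 < 512? NO
  n = 14: C(14, 5) = 2002; 2002 < 512? NO
The largest n with C(n, 5) < 512 is n = 11 (where E[X] = 231/256 ≈ 0.902). Hence R(5, 5) > 11, i.e. R(5, 5) ≥ 12.

Largest n = 11; hence R(5, 5) > 11.


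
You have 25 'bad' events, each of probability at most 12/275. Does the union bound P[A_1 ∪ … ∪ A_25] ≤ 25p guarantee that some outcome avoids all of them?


Union bound: P[∪_{i=1}^{25} A_i] ≤ Σ_i P[A_i] ≤ 25·p = 25·(12/275) = 12/11.
Numerically: 12/11 ≈ 1.0909.
Is 12/11 < 1? NO.
Since the bound 12/11 is ≥ 1, the union bound is uninformative here; it does NOT by itself certify existence.

25·p = 12/11 ≈ 1.0909; existence NOT certified by the union bound.


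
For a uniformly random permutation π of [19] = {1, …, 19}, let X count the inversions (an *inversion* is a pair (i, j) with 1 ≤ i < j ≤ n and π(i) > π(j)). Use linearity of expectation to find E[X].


Write X = Σ X_I over the C(19, 2) = 171 pairs i < j, with X_I the indicator of one inversion.
There are 171 indicators.
For each fixed pair i < j, the values π(i) and π(j) are two distinct elements of {1, …, 19} in uniformly random order; by symmetry P[π(i) > π(j)] = 1/2.
By linearity: E[X] = 171 · (1/2) = C(19, 2) · (1/2) = 171/2 = 171/2 ≈ 85.5000.

E[X] = 171/2 = 85.5000.


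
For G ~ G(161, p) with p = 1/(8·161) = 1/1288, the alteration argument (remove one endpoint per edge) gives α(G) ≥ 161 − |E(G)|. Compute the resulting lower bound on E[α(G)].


E[|E(G)|] = C(161, 2)·p = 12880 · (1/1288) = 10.
E[α(G)] ≥ n − E[|E(G)|] = 161 − 10 = 151.
Numerically: ≈ 151.000000.
(This is only a lower bound; the true E[α(G)] may be larger.)

E[α(G)] ≥ 151 ≈ 151.000000.


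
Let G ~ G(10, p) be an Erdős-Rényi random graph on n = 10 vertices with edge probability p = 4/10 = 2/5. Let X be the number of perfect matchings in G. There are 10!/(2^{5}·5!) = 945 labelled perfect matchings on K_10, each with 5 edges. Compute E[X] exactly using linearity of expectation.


K_10 has 10!/(2^{5}·5!) = 945 labelled perfect matchings.
For each such perfect matching H, let X_H = 1 if all 5 edges of H are present in G. Then P[X_H = 1] = p^{5} = (2/5)^{5} = 32/3125.
Summing the indicators: E[X] = Σ_H E[X_H] = 945 · p^{5} = 945 · 32/3125 = 6048/625.
Numerically: E[X] ≈ 9.677.

E[X] = 945 · (2/5)^{5} = 6048/625 ≈ 9.677.


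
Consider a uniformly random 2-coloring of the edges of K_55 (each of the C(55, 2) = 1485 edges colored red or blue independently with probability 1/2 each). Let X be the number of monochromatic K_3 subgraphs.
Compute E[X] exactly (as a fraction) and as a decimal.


Let X = Σ_S X_S over the C(55, 3) = 26235 subsets S of size 3, where X_S = 1 if the K_3 on S is monochromatic.
For a fixed S, the K_3 on S has C(3, 2) = 3 edges. P[all 3 edges red] = (1/2)^3, and likewise for blue, so P[monochromatic] = 2·(1/2)^3 = 2^{1 − 3} = 1/4.
By linearity of expectation: E[X] = C(55, 3) · 2^{1 − 3} = 26235 · 1/4 = 26235/4.
Numerically: E[X] ≈ 6558.750.

E[X] = C(55,3)·2^(1−C(3,2)) = 26235/4 ≈ 6558.750.


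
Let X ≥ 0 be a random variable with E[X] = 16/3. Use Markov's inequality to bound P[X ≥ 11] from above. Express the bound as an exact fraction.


μ = E[X] = 16/3, a = 11.
Markov: P[X ≥ 11] ≤ μ/a = (16/3)/11 = 16/33.
Numerically: ≈ 0.4848.
(Since a = 11 > μ = 5.3333, the bound 16/33 is < 1 and informative.)

P[X ≥ 11] ≤ 16/33 ≈ 0.4848.


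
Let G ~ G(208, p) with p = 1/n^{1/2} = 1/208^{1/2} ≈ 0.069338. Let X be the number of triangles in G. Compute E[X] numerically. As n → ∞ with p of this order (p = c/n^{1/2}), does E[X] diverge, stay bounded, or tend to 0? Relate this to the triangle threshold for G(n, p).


Number of potential triangles: C(208, 3) = 1478256.
Each occurs with probability p³ ≈ (0.069338)³ ≈ 3.3335348e-04.
By linearity: E[X] = C(208, 3)·p³ ≈ 1478256 · 3.3335348e-04 ≈ 492.78179.
Since α = 1/2 < 1, p = c/n^{1/2} ≫ 1/n is above the triangle threshold p ~ 1/n. Asymptotically E[X] ~ (c³/6)·n^{3(1−α)} = (1³/6)·n^{1.5} → ∞; triangles are abundant w.h.p.

E[X] ≈ 492.78179; in regime p = Θ(1/n^{1/2}) E[X] diverges (above the triangle threshold p ~ 1/n).


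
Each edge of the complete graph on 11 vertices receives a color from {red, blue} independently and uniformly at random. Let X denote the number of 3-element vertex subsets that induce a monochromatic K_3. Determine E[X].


Let X = Σ_S X_S over the C(11, 3) = 165 subsets S of size 3, where X_S = 1 if the K_3 on S is monochromatic.
For a fixed S, the K_3 on S has C(3, 2) = 3 edges. P[all 3 edges red] = (1/2)^3, and likewise for blue, so P[monochromatic] = 2·(1/2)^3 = 2^{1 − 3} = 1/4.
By linearity of expectation: E[X] = C(11, 3) · 2^{1 − 3} = 165 · 1/4 = 165/4.
Numerically: E[X] ≈ 41.2500.

E[X] = C(11,3)·2^(1−C(3,2)) = 165/4 ≈ 41.2500.


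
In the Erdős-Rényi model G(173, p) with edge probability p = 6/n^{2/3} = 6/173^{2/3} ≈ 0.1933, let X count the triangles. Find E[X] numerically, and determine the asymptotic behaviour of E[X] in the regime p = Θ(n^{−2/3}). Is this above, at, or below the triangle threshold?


Number of potential triangles: C(173, 3) = 848046.
Each occurs with probability p³ ≈ (0.1933)³ ≈ 7.217080e-03.
By linearity: E[X] = C(173, 3)·p³ ≈ 848046 · 7.217080e-03 ≈ 6120.4162.
Since α = 2/3 < 1, p = c/n^{2/3} ≫ 1/n is above the triangle threshold p ~ 1/n. Asymptotically E[X] ~ (c³/6)·n^{3(1−α)} = (6³/6)·n^{1} → ∞; triangles are abundant w.h.p.

E[X] ≈ 6120.4162; in regime p = Θ(1/n^{2/3}) E[X] diverges (above the triangle threshold p ~ 1/n).


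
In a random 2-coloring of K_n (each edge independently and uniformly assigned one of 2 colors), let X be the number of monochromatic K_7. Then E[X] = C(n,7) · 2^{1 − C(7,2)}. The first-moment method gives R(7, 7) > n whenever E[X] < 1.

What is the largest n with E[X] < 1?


We need C(n, 7) · 2^{1 − 21} < 1, i.e. C(n, 7) < 2^{21 − 1} = 1048576.
Check values of n near the boundary:
  n = 25: C(25, 7) = 480700; 480700 < 1048576? YES
  n = 26: C(26, 7) = 657800; 657800 < 1048576? YES
  n = 27: C(27, 7) = 888030; 888030 < 1048576? YES
  n = 28: C(28, 7) = 1184040; 1184040 < 1048576? NO
  n = 29: C(29, 7) = 1560780; 1560780 < 1048576? NO
  n = 30: C(30, 7) = 2035800; 2035800 < 1048576? NO
The largest n with C(n, 7) < 1048576 is n = 27 (where E[X] = 444015/524288 ≈ 0.84689). Hence R(7, 7) > 27, i.e. R(7, 7) ≥ 28.

Largest n = 27; hence R(7, 7) > 27.


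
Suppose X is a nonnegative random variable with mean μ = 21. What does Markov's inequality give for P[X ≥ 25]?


μ = E[X] = 21, a = 25.
Markov: P[X ≥ 25] ≤ μ/a = (21)/25 = 21/25.
Numerically: ≈ 0.840000.
(Since a = 25 > μ = 21.000000, the bound 21/25 is < 1 and informative.)

P[X ≥ 25] ≤ 21/25 ≈ 0.840000.


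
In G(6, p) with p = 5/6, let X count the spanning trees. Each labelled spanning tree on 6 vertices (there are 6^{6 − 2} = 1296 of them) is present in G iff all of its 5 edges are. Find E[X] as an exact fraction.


K_6 has 6^{6 − 2} = 1296 labelled spanning trees.
For each such spanning tree H, let X_H = 1 if all 5 edges of H are present in G. Then P[X_H = 1] = p^{5} = (5/6)^{5} = 3125/7776.
Summing the indicators: E[X] = Σ_H E[X_H] = 1296 · p^{5} = 1296 · 3125/7776 = 3125/6.
Numerically: E[X] ≈ 520.833.

E[X] = 1296 · (5/6)^{5} = 3125/6 ≈ 520.833.


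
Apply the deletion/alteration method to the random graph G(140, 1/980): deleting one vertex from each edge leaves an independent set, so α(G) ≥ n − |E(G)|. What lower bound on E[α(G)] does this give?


E[|E(G)|] = C(140, 2)·p = 9730 · (1/980) = 139/14.
E[α(G)] ≥ n − E[|E(G)|] = 140 − 139/14 = 1821/14.
Numerically: ≈ 130.07143.
(This is only a lower bound; the true E[α(G)] may be larger.)

E[α(G)] ≥ 1821/14 ≈ 130.07143.


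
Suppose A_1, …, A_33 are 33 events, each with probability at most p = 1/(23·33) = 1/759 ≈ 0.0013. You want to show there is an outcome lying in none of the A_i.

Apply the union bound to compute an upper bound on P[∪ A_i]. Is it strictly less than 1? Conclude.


Union bound: P[∪_{i=1}^{33} A_i] ≤ Σ_i P[A_i] ≤ 33·p = 33·(1/759) = 1/23.
Numerically: 1/23 ≈ 0.0435.
Is 1/23 < 1? YES.
Since P[∪ A_i] ≤ 1/23 < 1, the complement has P[∩ A_i^c] ≥ 1 − 1/23 = 22/23 > 0, so some outcome avoids every A_i.

33·p = 1/23 ≈ 0.0435; existence CERTIFIED by the union bound.


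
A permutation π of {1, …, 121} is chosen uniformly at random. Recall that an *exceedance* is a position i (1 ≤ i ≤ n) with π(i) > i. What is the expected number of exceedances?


Write X = Σ_{i=1}^{121} X_i, where X_i = 1_{π(i) > i}.
For each fixed i, π(i) is uniform over {1, …, 121} (marginal of a uniform permutation), so P[π(i) > i] = (n − i)/n. Summing: Σ_{i=1}^{121} (n − i)/n = (0 + 1 + … + 120)/121 = 121(121 − 1)/(2·121) = (121 − 1)/2.
Hence E[X] = Σ_{i=1}^{121} (121 − i)/121 = 60 ≈ 60.000000.

E[X] = 60 = 60.000000.


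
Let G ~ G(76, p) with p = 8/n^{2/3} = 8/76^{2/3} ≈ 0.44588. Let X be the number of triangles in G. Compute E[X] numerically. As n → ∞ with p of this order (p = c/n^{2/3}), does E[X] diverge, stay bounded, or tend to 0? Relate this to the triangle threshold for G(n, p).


Number of potential triangles: C(76, 3) = 70300.
Each occurs with probability p³ ≈ (0.44588)³ ≈ 8.8642659e-02.
By linearity: E[X] = C(76, 3)·p³ ≈ 70300 · 8.8642659e-02 ≈ 6231.57895.
Since α = 2/3 < 1, p = c/n^{2/3} ≫ 1/n is above the triangle threshold p ~ 1/n. Asymptotically E[X] ~ (c³/6)·n^{3(1−α)} = (8³/6)·n^{1} → ∞; triangles are abundant w.h.p.

E[X] ≈ 6231.57895; in regime p = Θ(1/n^{2/3}) E[X] diverges (above the triangle threshold p ~ 1/n).


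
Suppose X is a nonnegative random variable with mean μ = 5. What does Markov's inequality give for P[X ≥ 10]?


μ = E[X] = 5, a = 10.
Markov: P[X ≥ 10] ≤ μ/a = (5)/10 = 1/2.
Numerically: ≈ 0.50000.
(Since a = 10 > μ = 5.00000, the bound 1/2 is < 1 and informative.)

P[X ≥ 10] ≤ 1/2 ≈ 0.50000.


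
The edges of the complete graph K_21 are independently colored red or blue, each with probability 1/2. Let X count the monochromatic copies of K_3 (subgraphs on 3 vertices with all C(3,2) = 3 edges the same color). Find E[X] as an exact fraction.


Let X = Σ_S X_S over the C(21, 3) = 1330 subsets S of size 3, where X_S = 1 if the K_3 on S is monochromatic.
For a fixed S, the K_3 on S has C(3, 2) = 3 edges. P[all 3 edges red] = (1/2)^3, and likewise for blue, so P[monochromatic] = 2·(1/2)^3 = 2^{1 − 3} = 1/4.
Summing: E[X] = C(21, 3) · 2^{1 − 3} = 1330 · 1/4 = 665/2.
Numerically: E[X] ≈ 332.50000.

E[X] = C(21,3)·2^(1−C(3,2)) = 665/2 ≈ 332.50000.


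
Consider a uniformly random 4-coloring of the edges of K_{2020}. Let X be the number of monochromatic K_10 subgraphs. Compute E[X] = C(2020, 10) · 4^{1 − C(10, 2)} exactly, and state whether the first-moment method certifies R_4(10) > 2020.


E[X] = C(2020, 10) · 4^{1 − 45} = 304832018578739931133653656 · 4^{−44} = 304832018578739931133653656/309485009821345068724781056.
As a reduced fraction: E[X] = 38104002322342491391706707/38685626227668133590597632 ≈ 0.984965.
Is E[X] < 1? YES.
Since E[X] < 1, there exists a 4-coloring of K_{2020} with no monochromatic K_10; hence R_4(10) > 2020.

E[X] = 38104002322342491391706707/38685626227668133590597632 ≈ 0.984965; E[X] < 1, so R_4(10) > 2020.


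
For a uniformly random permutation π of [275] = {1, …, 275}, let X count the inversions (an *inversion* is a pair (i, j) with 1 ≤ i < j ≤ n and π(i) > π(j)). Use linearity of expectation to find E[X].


Write X = Σ X_I over the C(275, 2) = 37675 pairs i < j, with X_I the indicator of one inversion.
There are 37675 indicators.
For each fixed pair i < j, the values π(i) and π(j) are two distinct elements of {1, …, 275} in uniformly random order; by symmetry P[π(i) > π(j)] = 1/2.
By linearity: E[X] = 37675 · (1/2) = C(275, 2) · (1/2) = 37675/2 = 37675/2 ≈ 18837.50000.

E[X] = 37675/2 = 18837.50000.


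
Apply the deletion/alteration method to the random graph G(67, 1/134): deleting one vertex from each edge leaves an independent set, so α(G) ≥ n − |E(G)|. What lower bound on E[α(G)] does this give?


E[|E(G)|] = C(67, 2)·p = 2211 · (1/134) = 33/2.
E[α(G)] ≥ n − E[|E(G)|] = 67 − 33/2 = 101/2.
Numerically: ≈ 50.500.
(This is only a lower bound; the true E[α(G)] may be larger.)

E[α(G)] ≥ 101/2 ≈ 50.500.


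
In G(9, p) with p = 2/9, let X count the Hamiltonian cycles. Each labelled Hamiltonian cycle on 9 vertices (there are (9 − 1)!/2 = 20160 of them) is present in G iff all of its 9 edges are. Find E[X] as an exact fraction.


K_9 has (9 − 1)!/2 = 20160 labelled Hamiltonian cycles.
For each such Hamiltonian cycle H, let X_H = 1 if all 9 edges of H are present in G. Then P[X_H = 1] = p^{9} = (2/9)^{9} = 512/387420489.
By linearity of expectation: E[X] = Σ_H E[X_H] = 20160 · p^{9} = 20160 · 512/387420489 = 1146880/43046721.
Numerically: E[X] ≈ 0.02664.

E[X] = 20160 · (2/9)^{9} = 1146880/43046721 ≈ 0.02664.


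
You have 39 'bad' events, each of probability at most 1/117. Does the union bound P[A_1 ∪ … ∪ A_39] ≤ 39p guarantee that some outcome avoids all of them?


Union bound: P[∪_{i=1}^{39} A_i] ≤ Σ_i P[A_i] ≤ 39·p = 39·(1/117) = 1/3.
Numerically: 1/3 ≈ 0.33333.
Is 1/3 < 1? YES.
Since P[∪ A_i] ≤ 1/3 < 1, the complement has P[∩ A_i^c] ≥ 1 − 1/3 = 2/3 > 0, so some outcome avoids every A_i.

39·p = 1/3 ≈ 0.33333; existence CERTIFIED by the union bound.


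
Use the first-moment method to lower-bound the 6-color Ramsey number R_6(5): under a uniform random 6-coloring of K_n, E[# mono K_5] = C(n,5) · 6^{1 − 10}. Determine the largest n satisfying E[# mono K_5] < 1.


We need C(n, 5) · 6^{1 − 10} < 1, i.e. C(n, 5) < 6^{10 − 1} = 10077696.
Check values of n near the boundary:
  n = 61: C(61, 5) = 5949147; 5949147 < 10077696? YES
  n = 62: C(62, 5) = 6471002; 6471002 < 10077696? YES
  n = 63: C(63, 5) = 7028847; 7028847 < 10077696? YES
  n = 64: C(64, 5) = 7624512; 7624512 < 10077696? YES
  n = 65: C(65, 5) = 8259888; 8259888 < 10077696? YES
  n = 66: C(66, 5) = 8936928; 8936928 < 10077696? YES
  n = 67: C(67, 5) = 9657648; 9657648 < 10077696? YES
  n = 68: C(68, 5) = 10424128; 10424128 < 10077696? NO
  n = 69: C(69, 5) = 11238513; 11238513 < 10077696? NO
  n = 70: C(70, 5) = 12103014; 12103014 < 10077696? NO
The largest n with C(n, 5) < 10077696 is n = 67 (where E[X] = 67067/69984 ≈ 0.9583190). Hence R_6(5) > 67, i.e. R_6(5) ≥ 68.

Largest n = 67; hence R_6(5) > 67.


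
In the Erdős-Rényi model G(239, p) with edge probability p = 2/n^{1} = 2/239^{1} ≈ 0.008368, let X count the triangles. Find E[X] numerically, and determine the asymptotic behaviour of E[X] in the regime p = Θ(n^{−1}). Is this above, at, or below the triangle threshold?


Number of potential triangles: C(239, 3) = 2246839.
Each occurs with probability p³ ≈ (0.008368)³ ≈ 5.859982e-07.
By linearity: E[X] = C(239, 3)·p³ ≈ 2246839 · 5.859982e-07 ≈ 1.3166.
Here α = 1, so p = 2/n is exactly at the triangle threshold p ~ 1/n. Asymptotically E[X] → c³/6 = 2³/6 = 4/3 ≈ 1.3333, a bounded constant. In this regime the triangle count is asymptotically Poisson(c³/6).

E[X] ≈ 1.3166; in regime p = Θ(1/n^{1}) E[X] stays bounded (at the triangle threshold p ~ 1/n).


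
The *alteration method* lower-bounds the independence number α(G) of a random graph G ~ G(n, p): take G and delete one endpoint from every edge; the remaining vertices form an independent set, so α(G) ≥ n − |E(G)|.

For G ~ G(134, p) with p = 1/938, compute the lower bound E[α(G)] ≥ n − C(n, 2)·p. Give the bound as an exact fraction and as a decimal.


E[|E(G)|] = C(134, 2)·p = 8911 · (1/938) = 19/2.
E[α(G)] ≥ n − E[|E(G)|] = 134 − 19/2 = 249/2.
Numerically: ≈ 124.50000.
(This is only a lower bound; the true E[α(G)] may be larger.)

E[α(G)] ≥ 249/2 ≈ 124.50000.


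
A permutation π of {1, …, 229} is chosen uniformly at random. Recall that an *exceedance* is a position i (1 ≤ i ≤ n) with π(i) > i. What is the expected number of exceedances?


Write X = Σ_{i=1}^{229} X_i, where X_i = 1_{π(i) > i}.
For each fixed i, π(i) is uniform over {1, …, 229} (marginal of a uniform permutation), so P[π(i) > i] = (n − i)/n. Summing: Σ_{i=1}^{229} (n − i)/n = (0 + 1 + … + 228)/229 = 229(229 − 1)/(2·229) = (229 − 1)/2.
Hence E[X] = Σ_{i=1}^{229} (229 − i)/229 = 114 ≈ 114.00000.

E[X] = 114 = 114.00000.


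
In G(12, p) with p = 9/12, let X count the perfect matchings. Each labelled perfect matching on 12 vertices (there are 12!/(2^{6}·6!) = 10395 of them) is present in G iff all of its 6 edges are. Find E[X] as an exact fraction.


K_12 has 12!/(2^{6}·6!) = 10395 labelled perfect matchings.
For each such perfect matching H, let X_H = 1 if all 6 edges of H are present in G. Then P[X_H = 1] = p^{6} = (3/4)^{6} = 729/4096.
By linearity: E[X] = Σ_H E[X_H] = 10395 · p^{6} = 10395 · 729/4096 = 7577955/4096.
Numerically: E[X] ≈ 1850.1.

E[X] = 10395 · (3/4)^{6} = 7577955/4096 ≈ 1850.1.


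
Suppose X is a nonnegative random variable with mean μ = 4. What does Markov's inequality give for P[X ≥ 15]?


μ = E[X] = 4, a = 15.
Markov: P[X ≥ 15] ≤ μ/a = (4)/15 = 4/15.
Numerically: ≈ 0.2667.
(Since a = 15 > μ = 4.0000, the bound 4/15 is < 1 and informative.)

P[X ≥ 15] ≤ 4/15 ≈ 0.2667.


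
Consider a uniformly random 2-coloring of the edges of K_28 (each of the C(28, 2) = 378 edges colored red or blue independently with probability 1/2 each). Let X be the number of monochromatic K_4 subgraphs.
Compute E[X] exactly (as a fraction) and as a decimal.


Let X = Σ_S X_S over the C(28, 4) = 20475 subsets S of size 4, where X_S = 1 if the K_4 on S is monochromatic.
For a fixed S, the K_4 on S has C(4, 2) = 6 edges. P[all 6 edges red] = (1/2)^6, and likewise for blue, so P[monochromatic] = 2·(1/2)^6 = 2^{1 − 6} = 1/32.
Summing: E[X] = C(28, 4) · 2^{1 − 6} = 20475 · 1/32 = 20475/32.
Numerically: E[X] ≈ 639.844.

E[X] = C(28,4)·2^(1−C(4,2)) = 20475/32 ≈ 639.844.


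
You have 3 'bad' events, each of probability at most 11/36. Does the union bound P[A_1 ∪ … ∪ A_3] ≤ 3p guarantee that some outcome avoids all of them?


Union bound: P[∪_{i=1}^{3} A_i] ≤ Σ_i P[A_i] ≤ 3·p = 3·(11/36) = 11/12.
Numerically: 11/12 ≈ 0.9166667.
Is 11/12 < 1? YES.
Since P[∪ A_i] ≤ 11/12 < 1, the complement has P[∩ A_i^c] ≥ 1 − 11/12 = 1/12 > 0, so some outcome avoids every A_i.

3·p = 11/12 ≈ 0.9166667; existence CERTIFIED by the union bound.


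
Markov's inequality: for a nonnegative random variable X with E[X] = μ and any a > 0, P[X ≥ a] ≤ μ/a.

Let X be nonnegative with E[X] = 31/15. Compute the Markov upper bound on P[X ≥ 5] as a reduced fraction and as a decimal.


μ = E[X] = 31/15, a = 5.
Markov: P[X ≥ 5] ≤ μ/a = (31/15)/5 = 31/75.
Numerically: ≈ 0.413.
(Since a = 5 > μ = 2.067, the bound 31/75 is < 1 and informative.)

P[X ≥ 5] ≤ 31/75 ≈ 0.413.


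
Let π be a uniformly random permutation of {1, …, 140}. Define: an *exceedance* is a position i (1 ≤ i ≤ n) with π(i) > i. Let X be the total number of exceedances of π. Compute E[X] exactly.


Write X = Σ_{i=1}^{140} X_i, where X_i = 1_{π(i) > i}.
For each fixed i, π(i) is uniform over {1, …, 140} (marginal of a uniform permutation), so P[π(i) > i] = (n − i)/n. Summing: Σ_{i=1}^{140} (n − i)/n = (0 + 1 + … + 139)/140 = 140(140 − 1)/(2·140) = (140 − 1)/2.
Hence E[X] = Σ_{i=1}^{140} (140 − i)/140 = 139/2 ≈ 69.5000.

E[X] = 139/2 = 69.5000.


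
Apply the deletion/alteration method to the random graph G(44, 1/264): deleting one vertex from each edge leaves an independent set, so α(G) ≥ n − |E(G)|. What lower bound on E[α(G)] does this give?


E[|E(G)|] = C(44, 2)·p = 946 · (1/264) = 43/12.
E[α(G)] ≥ n − E[|E(G)|] = 44 − 43/12 = 485/12.
Numerically: ≈ 40.417.
(This is only a lower bound; the true E[α(G)] may be larger.)

E[α(G)] ≥ 485/12 ≈ 40.417.


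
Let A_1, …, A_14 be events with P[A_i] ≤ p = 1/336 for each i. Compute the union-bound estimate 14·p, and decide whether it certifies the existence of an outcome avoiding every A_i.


Union bound: P[∪_{i=1}^{14} A_i] ≤ Σ_i P[A_i] ≤ 14·p = 14·(1/336) = 1/24.
Numerically: 1/24 ≈ 0.0416667.
Is 1/24 < 1? YES.
Since P[∪ A_i] ≤ 1/24 < 1, the complement has P[∩ A_i^c] ≥ 1 − 1/24 = 23/24 > 0, so some outcome avoids every A_i.

14·p = 1/24 ≈ 0.0416667; existence CERTIFIED by the union bound.


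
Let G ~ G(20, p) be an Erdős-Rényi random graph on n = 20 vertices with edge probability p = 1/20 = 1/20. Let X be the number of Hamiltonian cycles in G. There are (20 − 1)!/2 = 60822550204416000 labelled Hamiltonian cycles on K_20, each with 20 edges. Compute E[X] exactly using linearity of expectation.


K_20 has (20 − 1)!/2 = 60822550204416000 labelled Hamiltonian cycles.
For each such Hamiltonian cycle H, let X_H = 1 if all 20 edges of H are present in G. Then P[X_H = 1] = p^{20} = (1/20)^{20} = 1/104857600000000000000000000.
By linearity of expectation: E[X] = Σ_H E[X_H] = 60822550204416000 · p^{20} = 60822550204416000 · 1/104857600000000000000000000 = 14849255421/25600000000000000000.
Numerically: E[X] ≈ 5.8e-10.

E[X] = 60822550204416000 · (1/20)^{20} = 14849255421/25600000000000000000 ≈ 5.8e-10.


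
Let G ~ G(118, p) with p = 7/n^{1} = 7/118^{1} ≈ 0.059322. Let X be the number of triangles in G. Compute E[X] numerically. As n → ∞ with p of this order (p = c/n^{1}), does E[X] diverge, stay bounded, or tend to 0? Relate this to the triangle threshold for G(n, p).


Number of potential triangles: C(118, 3) = 266916.
Each occurs with probability p³ ≈ (0.059322)³ ≈ 2.08760389e-04.
By linearity: E[X] = C(118, 3)·p³ ≈ 266916 · 2.08760389e-04 ≈ 55.721488.
Here α = 1, so p = 7/n is exactly at the triangle threshold p ~ 1/n. Asymptotically E[X] → c³/6 = 7³/6 = 343/6 ≈ 57.166667, a bounded constant. In this regime the triangle count is asymptotically Poisson(c³/6).

E[X] ≈ 55.721488; in regime p = Θ(1/n^{1}) E[X] stays bounded (at the triangle threshold p ~ 1/n).


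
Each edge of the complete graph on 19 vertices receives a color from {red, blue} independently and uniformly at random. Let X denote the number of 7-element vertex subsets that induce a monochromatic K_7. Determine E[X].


Let X = Σ_S X_S over the C(19, 7) = 50388 subsets S of size 7, where X_S = 1 if the K_7 on S is monochromatic.
For a fixed S, the K_7 on S has C(7, 2) = 21 edges. P[all 21 edges red] = (1/2)^21, and likewise for blue, so P[monochromatic] = 2·(1/2)^21 = 2^{1 − 21} = 1/1048576.
By linearity: E[X] = C(19, 7) · 2^{1 − 21} = 50388 · 1/1048576 = 12597/262144.
Numerically: E[X] ≈ 0.0481.

E[X] = C(19,7)·2^(1−C(7,2)) = 12597/262144 ≈ 0.0481.


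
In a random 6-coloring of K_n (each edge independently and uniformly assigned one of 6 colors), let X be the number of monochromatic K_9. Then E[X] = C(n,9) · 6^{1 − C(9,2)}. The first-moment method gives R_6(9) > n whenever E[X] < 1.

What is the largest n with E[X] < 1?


We need C(n, 9) · 6^{1 − 36} < 1, i.e. C(n, 9) < 6^{36 − 1} = 1719070799748422591028658176.
Check values of n near the boundary:
  n = 4403: C(4403, 9) = 1699894433046281918452233150; 1699894433046281918452233150 < 1719070799748422591028658176? YES
  n = 4404: C(4404, 9) = 1703375445537161676647015880; 1703375445537161676647015880 < 1719070799748422591028658176? YES
  n = 4405: C(4405, 9) = 1706862792900636302463627150; 1706862792900636302463627150 < 1719070799748422591028658176? YES
  n = 4406: C(4406, 9) = 1710356485221788389505285700; 1710356485221788389505285700 < 1719070799748422591028658176? YES
  n = 4407: C(4407, 9) = 1713856532599459170657070050; 1713856532599459170657070050 < 1719070799748422591028658176? YES
  n = 4408: C(4408, 9) = 1717362945146264156457459600; 1717362945146264156457459600 < 1719070799748422591028658176? YES
  n = 4409: C(4409, 9) = 1720875732988608787686577131; 1720875732988608787686577131 < 1719070799748422591028658176? NO
  n = 4410: C(4410, 9) = 1724394906266704102180823710; 1724394906266704102180823710 < 1719070799748422591028658176? NO
  n = 4411: C(4411, 9) = 1727920475134582415883601405; 1727920475134582415883601405 < 1719070799748422591028658176? NO
The largest n with C(n, 9) < 1719070799748422591028658176 is n = 4408 (where E[X] = 35778394690547169926197075/35813974994758803979763712 ≈ 0.99901). Hence R_6(9) > 4408, i.e. R_6(9) ≥ 4409.

Largest n = 4408; hence R_6(9) > 4408.


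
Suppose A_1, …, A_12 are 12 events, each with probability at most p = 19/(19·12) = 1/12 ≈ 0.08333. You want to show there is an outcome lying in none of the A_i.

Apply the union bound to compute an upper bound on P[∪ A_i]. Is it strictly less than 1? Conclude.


Union bound: P[∪_{i=1}^{12} A_i] ≤ Σ_i P[A_i] ≤ 12·p = 12·(1/12) = 1.
Numerically: 1 ≈ 1.00000.
Is 1 < 1? NO.
Since the bound 1 is ≥ 1, the union bound is uninformative here; it does NOT by itself certify existence.

12·p = 1 ≈ 1.00000; existence NOT certified by the union bound.


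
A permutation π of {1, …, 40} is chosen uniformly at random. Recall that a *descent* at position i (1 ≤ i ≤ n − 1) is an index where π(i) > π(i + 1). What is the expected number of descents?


Write X = Σ X_I over i = 1, …, 39, with X_I the indicator of one descent.
There are 39 indicators.
For each fixed i, the pair (π(i), π(i+1)) is a uniformly random ordered pair of distinct values from {1, …, 40}; by symmetry P[π(i) > π(i+1)] = 1/2.
By linearity: E[X] = 39 · (1/2) = (40 − 1) · (1/2) = 39/2 ≈ 19.5000.

E[X] = 39/2 = 19.5000.


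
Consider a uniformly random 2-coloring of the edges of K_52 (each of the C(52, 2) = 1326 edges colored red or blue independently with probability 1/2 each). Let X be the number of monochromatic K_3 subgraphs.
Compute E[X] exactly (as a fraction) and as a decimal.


Let X = Σ_S X_S over the C(52, 3) = 22100 subsets S of size 3, where X_S = 1 if the K_3 on S is monochromatic.
For a fixed S, the K_3 on S has C(3, 2) = 3 edges. P[all 3 edges red] = (1/2)^3, and likewise for blue, so P[monochromatic] = 2·(1/2)^3 = 2^{1 − 3} = 1/4.
Summing: E[X] = C(52, 3) · 2^{1 − 3} = 22100 · 1/4 = 5525.
Numerically: E[X] ≈ 5525.00000.

E[X] = C(52,3)·2^(1−C(3,2)) = 5525 ≈ 5525.00000.


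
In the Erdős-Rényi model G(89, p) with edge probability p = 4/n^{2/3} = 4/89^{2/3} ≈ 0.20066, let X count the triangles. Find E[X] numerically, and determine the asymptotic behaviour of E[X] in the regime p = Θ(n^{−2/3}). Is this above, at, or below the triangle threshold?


Number of potential triangles: C(89, 3) = 113564.
Each occurs with probability p³ ≈ (0.20066)³ ≈ 8.0797879e-03.
By linearity: E[X] = C(89, 3)·p³ ≈ 113564 · 8.0797879e-03 ≈ 917.57303.
Since α = 2/3 < 1, p = c/n^{2/3} ≫ 1/n is above the triangle threshold p ~ 1/n. Asymptotically E[X] ~ (c³/6)·n^{3(1−α)} = (4³/6)·n^{1} → ∞; triangles are abundant w.h.p.

E[X] ≈ 917.57303; in regime p = Θ(1/n^{2/3}) E[X] diverges (above the triangle threshold p ~ 1/n).


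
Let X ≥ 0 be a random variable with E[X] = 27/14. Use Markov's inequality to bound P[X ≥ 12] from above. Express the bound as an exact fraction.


μ = E[X] = 27/14, a = 12.
Markov: P[X ≥ 12] ≤ μ/a = (27/14)/12 = 9/56.
Numerically: ≈ 0.1607.
(Since a = 12 > μ = 1.9286, the bound 9/56 is < 1 and informative.)

P[X ≥ 12] ≤ 9/56 ≈ 0.1607.


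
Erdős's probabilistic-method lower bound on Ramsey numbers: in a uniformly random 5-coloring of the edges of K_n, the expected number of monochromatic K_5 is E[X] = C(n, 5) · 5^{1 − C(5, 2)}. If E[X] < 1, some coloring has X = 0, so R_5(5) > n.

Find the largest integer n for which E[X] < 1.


We need C(n, 5) · 5^{1 − 10} < 1, i.e. C(n, 5) < 5^{10 − 1} = 1953125.
Check values of n near the boundary:
  n = 45: C(45, 5) = 1221759; 1221759 < 1953125? YES
  n = 46: C(46, 5) = 1370754; 1370754 < 1953125? YES
  n = 47: C(47, 5) = 1533939; 1533939 < 1953125? YES
  n = 48: C(48, 5) = 1712304; 1712304 < 1953125? YES
  n = 49: C(49, 5) = 1906884; 1906884 < 1953125? YES
  n = 50: C(50, 5) = 2118760; 2118760 < 1953125? NO
  n = 51: C(51, 5) = 2349060; 2349060 < 1953125? NO
  n = 52: C(52, 5) = 2598960; 2598960 < 1953125? NO
The largest n with C(n, 5) < 1953125 is n = 49 (where E[X] = 1906884/1953125 ≈ 0.976). Hence R_5(5) > 49, i.e. R_5(5) ≥ 50.

Largest n = 49; hence R_5(5) > 49.


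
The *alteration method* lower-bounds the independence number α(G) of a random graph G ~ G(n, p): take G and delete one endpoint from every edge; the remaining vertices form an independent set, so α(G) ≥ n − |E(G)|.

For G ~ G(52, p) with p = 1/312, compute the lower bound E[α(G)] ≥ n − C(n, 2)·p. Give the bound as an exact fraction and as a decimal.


E[|E(G)|] = C(52, 2)·p = 1326 · (1/312) = 17/4.
E[α(G)] ≥ n − E[|E(G)|] = 52 − 17/4 = 191/4.
Numerically: ≈ 47.750.
(This is only a lower bound; the true E[α(G)] may be larger.)

E[α(G)] ≥ 191/4 ≈ 47.750.


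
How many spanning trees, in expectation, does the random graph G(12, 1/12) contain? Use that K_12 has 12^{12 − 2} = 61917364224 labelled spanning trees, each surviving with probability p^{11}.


K_12 has 12^{12 − 2} = 61917364224 labelled spanning trees.
For each such spanning tree H, let X_H = 1 if all 11 edges of H are present in G. Then P[X_H = 1] = p^{11} = (1/12)^{11} = 1/743008370688.
Summing the indicators: E[X] = Σ_H E[X_H] = 61917364224 · p^{11} = 61917364224 · 1/743008370688 = 1/12.
Numerically: E[X] ≈ 0.0833.

E[X] = 61917364224 · (1/12)^{11} = 1/12 ≈ 0.0833.


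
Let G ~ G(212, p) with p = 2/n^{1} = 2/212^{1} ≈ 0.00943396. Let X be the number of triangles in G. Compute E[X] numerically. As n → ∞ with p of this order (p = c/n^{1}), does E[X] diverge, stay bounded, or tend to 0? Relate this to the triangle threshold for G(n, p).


Number of potential triangles: C(212, 3) = 1565620.
Each occurs with probability p³ ≈ (0.00943396)³ ≈ 8.39619283e-07.
By linearity: E[X] = C(212, 3)·p³ ≈ 1565620 · 8.39619283e-07 ≈ 1.314525.
Here α = 1, so p = 2/n is exactly at the triangle threshold p ~ 1/n. Asymptotically E[X] → c³/6 = 2³/6 = 4/3 ≈ 1.333333, a bounded constant. In this regime the triangle count is asymptotically Poisson(c³/6).

E[X] ≈ 1.314525; in regime p = Θ(1/n^{1}) E[X] stays bounded (at the triangle threshold p ~ 1/n).


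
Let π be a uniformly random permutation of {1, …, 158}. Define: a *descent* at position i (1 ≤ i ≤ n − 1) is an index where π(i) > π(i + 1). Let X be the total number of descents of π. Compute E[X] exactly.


Write X = Σ X_I over i = 1, …, 157, with X_I the indicator of one descent.
There are 157 indicators.
For each fixed i, the pair (π(i), π(i+1)) is a uniformly random ordered pair of distinct values from {1, …, 158}; by symmetry P[π(i) > π(i+1)] = 1/2.
By linearity: E[X] = 157 · (1/2) = (158 − 1) · (1/2) = 157/2 ≈ 78.5000.

E[X] = 157/2 = 78.5000.
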